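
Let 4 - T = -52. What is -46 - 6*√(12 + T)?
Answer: -46 - 12*√17 ≈ -95.477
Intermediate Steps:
T = 56 (T = 4 - 1*(-52) = 4 + 52 = 56)
-46 - 6*√(12 + T) = -46 - 6*√(12 + 56) = -46 - 12*√17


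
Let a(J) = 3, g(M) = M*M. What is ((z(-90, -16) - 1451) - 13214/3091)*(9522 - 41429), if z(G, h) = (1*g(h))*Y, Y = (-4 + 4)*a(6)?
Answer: 143525822285/3091 ≈ 4.6433e+7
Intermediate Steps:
g(M) = M²
Y = 0 (Y = (-4 + 4)*3 = 0*3 = 0)
z(G, h) = 0 (z(G, h) = (1*h²)*0 = h²*0 = 0)
((z(-90, -16) - 1451) - 13214/3091)*(9522 - 41429) = ((0 - 1451) - 13214/3091)*(9522 - 41429) = (-1451 - 13214*1/3091)*(-31907) = (-1451 - 13214/3091)*(-31907) = -4498255/3091*(-31907) = 143525822285/3091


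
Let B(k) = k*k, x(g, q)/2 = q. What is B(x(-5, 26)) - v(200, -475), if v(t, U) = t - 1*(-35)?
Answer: 2469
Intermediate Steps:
x(g, q) = 2*q
v(t, U) = 35 + t (v(t, U) = t + 35 = 35 + t)
B(k) = k²
B(x(-5, 26)) - v(200, -475) = (2*26)² - (35 + 200) = 52² - 1*235 = 2704 - 235 = 2469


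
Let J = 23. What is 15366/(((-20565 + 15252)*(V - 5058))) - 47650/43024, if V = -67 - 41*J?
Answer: -63980865659/57794289784 ≈ -1.1070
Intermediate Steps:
V = -1010 (V = -67 - 41*23 = -67 - 943 = -1010)
15366/(((-20565 + 15252)*(V - 5058))) - 47650/43024 = 15366/(((-20565 + 15252)*(-1010 - 5058))) - 47650/43024 = 15366/((-5313*(-6068))) - 47650*1/43024 = 15366/32239284 - 23825/21512 = 15366*(1/32239284) - 23825/21512 = 2561/5373214 - 23825/21512 = -63980865659/57794289784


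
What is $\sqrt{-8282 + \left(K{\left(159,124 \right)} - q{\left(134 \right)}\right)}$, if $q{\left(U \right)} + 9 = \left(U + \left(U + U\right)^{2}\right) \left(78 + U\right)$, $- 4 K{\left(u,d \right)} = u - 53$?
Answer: $\frac{i \sqrt{61053582}}{2} \approx 3906.8 i$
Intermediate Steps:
$K{\left(u,d \right)} = \frac{53}{4} - \frac{u}{4}$ ($K{\left(u,d \right)} = - \frac{u - 53}{4} = - \frac{-53 + u}{4} = \frac{53}{4} - \frac{u}{4}$)
$q{\left(U \right)} = -9 + \left(78 + U\right) \left(U + 4 U^{2}\right)$ ($q{\left(U \right)} = -9 + \left(U + \left(U + U\right)^{2}\right) \left(78 + U\right) = -9 + \left(U + \left(2 U\right)^{2}\right) \left(78 + U\right) = -9 + \left(U + 4 U^{2}\right) \left(78 + U\right) = -9 + \left(78 + U\right) \left(U + 4 U^{2}\right)$)
$\sqrt{-8282 + \left(K{\left(159,124 \right)} - q{\left(134 \right)}\right)} = \sqrt{-8282 - \left(\frac{35}{2} + 10452 + 5620228 + 9624416\right)} = \sqrt{-8282 - \left(\frac{20939}{2} + 5620228 + 9624416\right)} = \sqrt{-8282 - \frac{30510227}{2}} = \sqrt{- \frac{30526791}{2}} = \frac{i \sqrt{61053582}}{2}$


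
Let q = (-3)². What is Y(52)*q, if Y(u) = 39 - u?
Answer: -117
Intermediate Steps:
q = 9
Y(52)*q = (39 - 1*52)*9 = (39 - 52)*9 = -13*9 = -117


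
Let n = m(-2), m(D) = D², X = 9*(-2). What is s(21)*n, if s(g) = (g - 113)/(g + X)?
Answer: -368/3 ≈ -122.67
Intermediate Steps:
X = -18
s(g) = (-113 + g)/(-18 + g) (s(g) = (g - 113)/(g - 18) = (-113 + g)/(-18 + g))
n = 4 (n = (-2)² = 4)
s(21)*n = ((-113 + 21)/(-18 + 21))*4 = (-92/3)*4 = ((⅓)*(-92))*4 = -92/3*4 = -368/3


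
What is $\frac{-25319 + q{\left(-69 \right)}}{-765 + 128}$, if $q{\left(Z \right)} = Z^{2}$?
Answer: $\frac{20558}{637} \approx 32.273$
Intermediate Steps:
$\frac{-25319 + q{\left(-69 \right)}}{-765 + 128} = \frac{-25319 + \left(-69\right)^{2}}{-765 + 128} = \frac{-25319 + 4761}{-637} = \left(-20558\right) \left(- \frac{1}{637}\right) = \frac{20558}{637}$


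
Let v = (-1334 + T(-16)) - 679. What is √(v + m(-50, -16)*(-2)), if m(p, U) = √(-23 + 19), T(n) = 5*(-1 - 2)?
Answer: 2*√(-507 - I) ≈ 0.044412 - 45.033*I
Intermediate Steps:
T(n) = -15 (T(n) = 5*(-3) = -15)
m(p, U) = 2*I (m(p, U) = √(-4) = 2*I)
v = -2028 (v = (-1334 - 15) - 679 = -1349 - 679 = -2028)
√(v + m(-50, -16)*(-2)) = √(-2028 + (2*I)*(-2)) = √(-2028 - 4*I)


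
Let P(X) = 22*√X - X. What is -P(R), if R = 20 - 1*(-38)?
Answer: 58 - 22*√58 ≈ -109.55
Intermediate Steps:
R = 58 (R = 20 + 38 = 58)
P(X) = -X + 22*√X
-P(R) = -(-1*58 + 22*√58) = -(-58 + 22*√58) = 58 - 22*√58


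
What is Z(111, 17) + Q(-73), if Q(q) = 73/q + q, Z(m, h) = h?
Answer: -57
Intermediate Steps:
Q(q) = q + 73/q
Z(111, 17) + Q(-73) = 17 + (-73 + 73/(-73)) = 17 + (-73 + 73*(-1/73)) = 17 + (-73 - 1) = 17 - 74 = -57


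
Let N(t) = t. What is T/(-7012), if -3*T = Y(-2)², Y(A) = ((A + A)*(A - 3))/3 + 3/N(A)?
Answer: 961/757296 ≈ 0.0012690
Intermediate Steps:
Y(A) = 3/A + 2*A*(-3 + A)/3 (Y(A) = ((A + A)*(A - 3))/3 + 3/A = ((2*A)*(-3 + A))*(⅓) + 3/A = (2*A*(-3 + A))*(⅓) + 3/A = 2*A*(-3 + A)/3 + 3/A = 3/A + 2*A*(-3 + A)/3)
T = -961/108 (T = -(9 + 2*(-2)²*(-3 - 2))²/36/3 = -(9 + 2*4*(-5))²/36/3 = -(9 - 40)²/36/3 = -((⅓)*(-½)*(-31))²/3 = -(31/6)²/3 = -⅓*961/36 = -961/108 ≈ -8.8981)
T/(-7012) = -961/108/(-7012) = -961/108*(-1/7012) = 961/757296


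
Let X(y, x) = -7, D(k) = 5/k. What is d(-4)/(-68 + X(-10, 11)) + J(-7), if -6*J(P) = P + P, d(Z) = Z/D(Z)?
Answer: 859/375 ≈ 2.2907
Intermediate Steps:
d(Z) = Z²/5 (d(Z) = Z/((5/Z)) = Z*(Z/5) = Z²/5)
J(P) = -P/3 (J(P) = -(P + P)/6 = -P/3)
d(-4)/(-68 + X(-10, 11)) + J(-7) = ((⅕)*(-4)²)/(-68 - 7) - ⅓*(-7) = ((⅕)*16)/(-75) + 7/3 = (16/5)*(-1/75) + 7/3 = -16/375 + 7/3 = 859/375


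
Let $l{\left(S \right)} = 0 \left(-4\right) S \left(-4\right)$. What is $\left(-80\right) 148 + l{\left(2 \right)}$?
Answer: $-11840$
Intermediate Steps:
$l{\left(S \right)} = 0$ ($l{\left(S \right)} = 0 \left(- 4 S\right) = 0$)
$\left(-80\right) 148 + l{\left(2 \right)} = \left(-80\right) 148 + 0 = -11840 + 0 = -11840$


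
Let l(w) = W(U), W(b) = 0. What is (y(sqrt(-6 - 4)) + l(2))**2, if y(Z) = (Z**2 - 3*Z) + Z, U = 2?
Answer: 60 + 40*I*sqrt(10) ≈ 60.0 + 126.49*I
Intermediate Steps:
y(Z) = Z**2 - 2*Z
l(w) = 0
(y(sqrt(-6 - 4)) + l(2))**2 = (sqrt(-6 - 4)*(-2 + sqrt(-6 - 4)) + 0)**2 = (sqrt(-10)*(-2 + sqrt(-10)) + 0)**2 = ((I*sqrt(10))*(-2 + I*sqrt(10)) + 0)**2 = (I*sqrt(10)*(-2 + I*sqrt(10)) + 0)**2 = (I*sqrt(10)*(-2 + I*sqrt(10)))**2 = -10*(-2 + I*sqrt(10))**2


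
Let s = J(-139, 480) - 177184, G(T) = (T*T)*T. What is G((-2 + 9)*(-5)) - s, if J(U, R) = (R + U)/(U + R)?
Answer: 134308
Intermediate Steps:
G(T) = T**3 (G(T) = T**2*T = T**3)
J(U, R) = 1 (J(U, R) = (R + U)/(R + U) = 1)
s = -177183 (s = 1 - 177184 = -177183)
G((-2 + 9)*(-5)) - s = ((-2 + 9)*(-5))**3 - 1*(-177183) = (7*(-5))**3 + 177183 = (-35)**3 + 177183 = -42875 + 177183 = 134308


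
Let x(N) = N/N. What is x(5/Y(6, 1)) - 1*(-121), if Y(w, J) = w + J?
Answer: 122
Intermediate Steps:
Y(w, J) = J + w
x(N) = 1
x(5/Y(6, 1)) - 1*(-121) = 1 - 1*(-121) = 1 + 121 = 122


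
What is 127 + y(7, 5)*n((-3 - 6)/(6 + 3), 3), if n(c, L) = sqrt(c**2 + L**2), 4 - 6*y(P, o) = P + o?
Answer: 127 - 4*sqrt(10)/3 ≈ 122.78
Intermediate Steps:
y(P, o) = 2/3 - P/6 - o/6 (y(P, o) = 2/3 - (P + o)/6 = 2/3 + (-P/6 - o/6) = 2/3 - P/6 - o/6)
n(c, L) = sqrt(L**2 + c**2)
127 + y(7, 5)*n((-3 - 6)/(6 + 3), 3) = 127 + (2/3 - 1/6*7 - 1/6*5)*sqrt(3**2 + ((-3 - 6)/(6 + 3))**2) = 127 + (2/3 - 7/6 - 5/6)*sqrt(9 + (-9/9)**2) = 127 - 4*sqrt(9 + (-9*1/9)**2)/3 = 127 - 4*sqrt(9 + (-1)**2)/3 = 127 - 4*sqrt(9 + 1)/3 = 127 - 4*sqrt(10)/3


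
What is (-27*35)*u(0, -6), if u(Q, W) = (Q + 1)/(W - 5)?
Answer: 945/11 ≈ 85.909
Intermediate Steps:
u(Q, W) = (1 + Q)/(-5 + W)
(-27*35)*u(0, -6) = (-27*35)*((1 + 0)/(-5 - 6)) = -945/(-11) = -(-945)/11 = -945*(-1/11) = 945/11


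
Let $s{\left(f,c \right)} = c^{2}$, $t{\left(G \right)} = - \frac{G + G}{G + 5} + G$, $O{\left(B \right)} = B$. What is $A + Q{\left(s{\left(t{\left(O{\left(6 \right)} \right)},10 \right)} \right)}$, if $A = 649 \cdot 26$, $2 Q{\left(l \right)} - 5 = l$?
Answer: $\frac{33853}{2} \approx 16927.0$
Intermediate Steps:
$t{\left(G \right)} = G - \frac{2 G}{5 + G}$ ($t{\left(G \right)} = - \frac{2 G}{5 + G} + G = G - \frac{2 G}{5 + G}$)
$Q{\left(l \right)} = \frac{5}{2} + \frac{l}{2}$
$A = 16874$
$A + Q{\left(s{\left(t{\left(O{\left(6 \right)} \right)},10 \right)} \right)} = 16874 + \left(\frac{5}{2} + \frac{10^{2}}{2}\right) = 16874 + \left(\frac{5}{2} + \frac{1}{2} \cdot 100\right) = 16874 + \left(\frac{5}{2} + 50\right) = 16874 + \frac{105}{2} = \frac{33853}{2}$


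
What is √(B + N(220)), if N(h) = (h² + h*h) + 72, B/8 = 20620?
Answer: 2*√65458 ≈ 511.70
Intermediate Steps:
B = 164960 (B = 8*20620 = 164960)
N(h) = 72 + 2*h² (N(h) = (h² + h²) + 72 = 2*h² + 72 = 72 + 2*h²)
√(B + N(220)) = √(164960 + (72 + 2*220²)) = √(164960 + (72 + 2*48400)) = √(164960 + (72 + 96800)) = √(164960 + 96872) = √261832 = 2*√65458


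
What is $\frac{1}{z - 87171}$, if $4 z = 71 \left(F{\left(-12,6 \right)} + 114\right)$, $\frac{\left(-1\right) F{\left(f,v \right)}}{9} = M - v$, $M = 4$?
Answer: $- \frac{1}{84828} \approx -1.1789 \cdot 10^{-5}$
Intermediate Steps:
$F{\left(f,v \right)} = -36 + 9 v$ ($F{\left(f,v \right)} = - 9 \left(4 - v\right) = -36 + 9 v$)
$z = 2343$ ($z = \frac{71 \left(\left(-36 + 9 \cdot 6\right) + 114\right)}{4} = \frac{71 \left(\left(-36 + 54\right) + 114\right)}{4} = \frac{71 \left(18 + 114\right)}{4} = \frac{71 \cdot 132}{4} = \frac{1}{4} \cdot 9372 = 2343$)
$\frac{1}{z - 87171} = \frac{1}{2343 - 87171} = \frac{1}{-84828} = - \frac{1}{84828}$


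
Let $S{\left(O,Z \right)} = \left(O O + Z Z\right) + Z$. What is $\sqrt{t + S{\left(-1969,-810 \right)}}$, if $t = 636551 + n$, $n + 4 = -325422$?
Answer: $4 \sqrt{302711} \approx 2200.8$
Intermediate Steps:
$n = -325426$ ($n = -4 - 325422 = -325426$)
$t = 311125$ ($t = 636551 - 325426 = 311125$)
$S{\left(O,Z \right)} = Z + O^{2} + Z^{2}$ ($S{\left(O,Z \right)} = \left(O^{2} + Z^{2}\right) + Z = Z + O^{2} + Z^{2}$)
$\sqrt{t + S{\left(-1969,-810 \right)}} = \sqrt{311125 + \left(-810 + \left(-1969\right)^{2} + \left(-810\right)^{2}\right)} = \sqrt{311125 + \left(-810 + 3876961 + 656100\right)} = \sqrt{311125 + 4532251} = \sqrt{4843376} = 4 \sqrt{302711}$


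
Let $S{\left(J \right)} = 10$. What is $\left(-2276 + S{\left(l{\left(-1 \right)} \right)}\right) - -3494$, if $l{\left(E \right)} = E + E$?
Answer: $1228$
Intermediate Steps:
$l{\left(E \right)} = 2 E$
$\left(-2276 + S{\left(l{\left(-1 \right)} \right)}\right) - -3494 = \left(-2276 + 10\right) - -3494 = -2266 + 3494 = 1228$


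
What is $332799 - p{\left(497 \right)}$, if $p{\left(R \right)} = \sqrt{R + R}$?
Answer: $332799 - \sqrt{994} \approx 3.3277 \cdot 10^{5}$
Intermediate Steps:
$p{\left(R \right)} = \sqrt{2} \sqrt{R}$ ($p{\left(R \right)} = \sqrt{2 R} = \sqrt{2} \sqrt{R}$)
$332799 - p{\left(497 \right)} = 332799 - \sqrt{2} \sqrt{497} = 332799 - \sqrt{994}$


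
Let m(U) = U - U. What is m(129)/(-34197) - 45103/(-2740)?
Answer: 45103/2740 ≈ 16.461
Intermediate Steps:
m(U) = 0
m(129)/(-34197) - 45103/(-2740) = 0/(-34197) - 45103/(-2740) = 0*(-1/34197) - 45103*(-1/2740) = 0 + 45103/2740 = 45103/2740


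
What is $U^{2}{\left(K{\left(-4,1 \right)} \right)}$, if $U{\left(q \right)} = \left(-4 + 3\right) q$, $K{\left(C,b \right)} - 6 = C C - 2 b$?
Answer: $400$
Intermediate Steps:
$K{\left(C,b \right)} = 6 + C^{2} - 2 b$ ($K{\left(C,b \right)} = 6 + \left(C C - 2 b\right) = 6 + \left(C^{2} - 2 b\right) = 6 + C^{2} - 2 b$)
$U{\left(q \right)} = - q$
$U^{2}{\left(K{\left(-4,1 \right)} \right)} = \left(- (6 + \left(-4\right)^{2} - 2)\right)^{2} = \left(- (6 + 16 - 2)\right)^{2} = \left(\left(-1\right) 20\right)^{2} = \left(-20\right)^{2} = 400$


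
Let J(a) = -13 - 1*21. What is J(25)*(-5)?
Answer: 170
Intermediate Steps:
J(a) = -34 (J(a) = -13 - 21 = -34)
J(25)*(-5) = -34*(-5) = 170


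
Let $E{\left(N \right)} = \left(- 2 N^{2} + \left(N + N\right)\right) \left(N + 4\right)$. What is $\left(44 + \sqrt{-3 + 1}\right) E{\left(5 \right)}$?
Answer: $-15840 - 360 i \sqrt{2} \approx -15840.0 - 509.12 i$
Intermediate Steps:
$E{\left(N \right)} = \left(4 + N\right) \left(- 2 N^{2} + 2 N\right)$ ($E{\left(N \right)} = \left(- 2 N^{2} + 2 N\right) \left(4 + N\right) = \left(4 + N\right) \left(- 2 N^{2} + 2 N\right)$)
$\left(44 + \sqrt{-3 + 1}\right) E{\left(5 \right)} = \left(44 + \sqrt{-3 + 1}\right) 2 \cdot 5 \left(4 - 5^{2} - 15\right) = \left(44 + \sqrt{-2}\right) 2 \cdot 5 \left(4 - 25 - 15\right) = \left(44 + i \sqrt{2}\right) 2 \cdot 5 \left(4 - 25 - 15\right) = \left(44 + i \sqrt{2}\right) 2 \cdot 5 \left(-36\right) = \left(44 + i \sqrt{2}\right) \left(-360\right) = -15840 - 360 i \sqrt{2}$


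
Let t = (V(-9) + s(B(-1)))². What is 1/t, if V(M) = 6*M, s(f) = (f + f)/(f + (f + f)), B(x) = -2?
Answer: 9/25600 ≈ 0.00035156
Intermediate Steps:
s(f) = ⅔ (s(f) = (2*f)/(f + 2*f) = (2*f)/((3*f)) = (2*f)*(1/(3*f)) = ⅔)
t = 25600/9 (t = (6*(-9) + ⅔)² = (-54 + ⅔)² = (-160/3)² = 25600/9 ≈ 2844.4)
1/t = 1/(25600/9) = 9/25600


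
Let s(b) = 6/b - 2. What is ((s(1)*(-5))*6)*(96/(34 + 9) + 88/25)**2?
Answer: -917804544/231125 ≈ -3971.0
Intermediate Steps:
s(b) = -2 + 6/b
((s(1)*(-5))*6)*(96/(34 + 9) + 88/25)**2 = (((-2 + 6/1)*(-5))*6)*(96/(34 + 9) + 88/25)**2 = (((-2 + 6*1)*(-5))*6)*(96/43 + 88*(1/25))**2 = (((-2 + 6)*(-5))*6)*(96*(1/43) + 88/25)**2 = ((4*(-5))*6)*(96/43 + 88/25)**2 = (-20*6)*(6184/1075)**2 = -120*38241856/1155625 = -917804544/231125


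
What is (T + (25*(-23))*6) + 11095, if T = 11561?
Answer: 19206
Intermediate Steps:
(T + (25*(-23))*6) + 11095 = (11561 + (25*(-23))*6) + 11095 = (11561 - 575*6) + 11095 = (11561 - 3450) + 11095 = 8111 + 11095 = 19206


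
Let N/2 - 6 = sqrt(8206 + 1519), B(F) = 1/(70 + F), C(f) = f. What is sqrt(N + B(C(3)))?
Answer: sqrt(64021 + 53290*sqrt(389))/73 ≈ 14.465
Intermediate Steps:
N = 12 + 10*sqrt(389) (N = 12 + 2*sqrt(8206 + 1519) = 12 + 2*sqrt(9725) = 12 + 2*(5*sqrt(389)) = 12 + 10*sqrt(389) ≈ 209.23)
sqrt(N + B(C(3))) = sqrt((12 + 10*sqrt(389)) + 1/(70 + 3)) = sqrt((12 + 10*sqrt(389)) + 1/73) = sqrt(877/73 + 10*sqrt(389))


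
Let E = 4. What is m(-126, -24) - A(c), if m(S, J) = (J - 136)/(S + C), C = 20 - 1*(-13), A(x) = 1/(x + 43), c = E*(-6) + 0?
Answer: 2947/1767 ≈ 1.6678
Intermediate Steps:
c = -24 (c = 4*(-6) + 0 = -24 + 0 = -24)
A(x) = 1/(43 + x)
C = 33 (C = 20 + 13 = 33)
m(S, J) = (-136 + J)/(33 + S) (m(S, J) = (J - 136)/(S + 33) = (-136 + J)/(33 + S))
m(-126, -24) - A(c) = (-136 - 24)/(33 - 126) - 1/(43 - 24) = -160/(-93) - 1/19 = -1/93*(-160) - 1*1/19 = 160/93 - 1/19 = 2947/1767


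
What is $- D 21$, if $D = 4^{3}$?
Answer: $-1344$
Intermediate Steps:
$D = 64$
$- D 21 = - 64 \cdot 21 = \left(-1\right) 1344 = -1344$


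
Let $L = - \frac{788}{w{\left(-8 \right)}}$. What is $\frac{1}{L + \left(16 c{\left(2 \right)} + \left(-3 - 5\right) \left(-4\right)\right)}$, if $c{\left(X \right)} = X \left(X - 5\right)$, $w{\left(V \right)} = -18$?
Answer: $- \frac{9}{182} \approx -0.049451$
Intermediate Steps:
$c{\left(X \right)} = X \left(-5 + X\right)$
$L = \frac{394}{9}$ ($L = - \frac{788}{-18} = \left(-788\right) \left(- \frac{1}{18}\right) = \frac{394}{9} \approx 43.778$)
$\frac{1}{L + \left(16 c{\left(2 \right)} + \left(-3 - 5\right) \left(-4\right)\right)} = \frac{1}{\frac{394}{9} + \left(16 \cdot 2 \left(-5 + 2\right) + \left(-3 - 5\right) \left(-4\right)\right)} = \frac{1}{\frac{394}{9} + \left(16 \cdot 2 \left(-3\right) - -32\right)} = \frac{1}{\frac{394}{9} + \left(16 \left(-6\right) + 32\right)} = \frac{1}{\frac{394}{9} + \left(-96 + 32\right)} = \frac{1}{\frac{394}{9} - 64} = \frac{1}{- \frac{182}{9}} = - \frac{9}{182}$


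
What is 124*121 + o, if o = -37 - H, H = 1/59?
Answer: 883052/59 ≈ 14967.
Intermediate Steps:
H = 1/59 ≈ 0.016949
o = -2184/59 (o = -37 - 1*1/59 = -37 - 1/59 = -2184/59 ≈ -37.017)
124*121 + o = 124*121 - 2184/59 = 15004 - 2184/59 = 883052/59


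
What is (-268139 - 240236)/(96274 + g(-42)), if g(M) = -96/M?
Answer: -3558625/673934 ≈ -5.2804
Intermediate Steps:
(-268139 - 240236)/(96274 + g(-42)) = (-268139 - 240236)/(96274 - 96/(-42)) = -508375/(96274 - 96*(-1/42)) = -508375/(96274 + 16/7) = -508375/673934/7 = -508375*7/673934 = -3558625/673934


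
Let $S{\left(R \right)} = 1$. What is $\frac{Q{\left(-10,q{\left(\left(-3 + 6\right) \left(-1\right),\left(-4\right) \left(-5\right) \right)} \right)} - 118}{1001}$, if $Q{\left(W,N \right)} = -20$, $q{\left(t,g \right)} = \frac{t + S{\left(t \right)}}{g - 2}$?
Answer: $- \frac{138}{1001} \approx -0.13786$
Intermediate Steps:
$q{\left(t,g \right)} = \frac{1 + t}{-2 + g}$ ($q{\left(t,g \right)} = \frac{t + 1}{g - 2} = \frac{1 + t}{g + \left(-2 + 0\right)} = \frac{1 + t}{g - 2} = \frac{1 + t}{-2 + g}$)
$\frac{Q{\left(-10,q{\left(\left(-3 + 6\right) \left(-1\right),\left(-4\right) \left(-5\right) \right)} \right)} - 118}{1001} = \frac{-20 - 118}{1001} = \frac{1}{1001} \left(-138\right) = - \frac{138}{1001}$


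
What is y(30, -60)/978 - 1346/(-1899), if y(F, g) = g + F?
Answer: 209903/309537 ≈ 0.67812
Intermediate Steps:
y(F, g) = F + g
y(30, -60)/978 - 1346/(-1899) = (30 - 60)/978 - 1346/(-1899) = -30*1/978 - 1346*(-1/1899) = -5/163 + 1346/1899 = 209903/309537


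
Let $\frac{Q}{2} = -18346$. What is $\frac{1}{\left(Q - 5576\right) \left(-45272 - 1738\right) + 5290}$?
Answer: $\frac{1}{1987023970} \approx 5.0326 \cdot 10^{-10}$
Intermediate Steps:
$Q = -36692$ ($Q = 2 \left(-18346\right) = -36692$)
$\frac{1}{\left(Q - 5576\right) \left(-45272 - 1738\right) + 5290} = \frac{1}{\left(-36692 - 5576\right) \left(-45272 - 1738\right) + 5290} = \frac{1}{- 42268 \left(-45272 + \left(-6135 + 4397\right)\right) + 5290} = \frac{1}{- 42268 \left(-45272 - 1738\right) + 5290} = \frac{1}{\left(-42268\right) \left(-47010\right) + 5290} = \frac{1}{1987018680 + 5290} = \frac{1}{1987023970}$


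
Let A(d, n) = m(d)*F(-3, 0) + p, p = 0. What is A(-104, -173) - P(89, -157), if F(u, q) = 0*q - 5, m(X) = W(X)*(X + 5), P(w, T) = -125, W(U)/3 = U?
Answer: -154315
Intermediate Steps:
W(U) = 3*U
m(X) = 3*X*(5 + X) (m(X) = (3*X)*(X + 5) = (3*X)*(5 + X) = 3*X*(5 + X))
F(u, q) = -5 (F(u, q) = 0 - 5 = -5)
A(d, n) = -15*d*(5 + d) (A(d, n) = (3*d*(5 + d))*(-5) + 0 = -15*d*(5 + d) + 0 = -15*d*(5 + d))
A(-104, -173) - P(89, -157) = -15*(-104)*(5 - 104) - 1*(-125) = -15*(-104)*(-99) + 125 = -154440 + 125 = -154315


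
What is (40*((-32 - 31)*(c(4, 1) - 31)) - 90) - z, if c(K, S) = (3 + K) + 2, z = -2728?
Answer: 58078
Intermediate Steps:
c(K, S) = 5 + K
(40*((-32 - 31)*(c(4, 1) - 31)) - 90) - z = (40*((-32 - 31)*((5 + 4) - 31)) - 90) - 1*(-2728) = (40*(-63*(9 - 31)) - 90) + 2728 = (40*(-63*(-22)) - 90) + 2728 = (40*1386 - 90) + 2728 = (55440 - 90) + 2728 = 55350 + 2728 = 58078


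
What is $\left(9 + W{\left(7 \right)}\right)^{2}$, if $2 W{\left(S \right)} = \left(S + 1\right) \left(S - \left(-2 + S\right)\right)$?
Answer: $289$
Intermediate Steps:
$W{\left(S \right)} = 1 + S$ ($W{\left(S \right)} = \frac{\left(S + 1\right) \left(S - \left(-2 + S\right)\right)}{2} = \frac{\left(1 + S\right) 2}{2} = \frac{2 + 2 S}{2} = 1 + S$)
$\left(9 + W{\left(7 \right)}\right)^{2} = \left(9 + \left(1 + 7\right)\right)^{2} = \left(9 + 8\right)^{2} = 17^{2} = 289$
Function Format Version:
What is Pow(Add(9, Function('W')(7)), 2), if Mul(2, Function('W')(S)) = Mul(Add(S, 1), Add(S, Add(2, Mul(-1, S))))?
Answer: 289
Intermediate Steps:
Function('W')(S) = Add(1, S) (Function('W')(S) = Mul(Rational(1, 2), Mul(Add(S, 1), Add(S, Add(2, Mul(-1, S))))) = Mul(Rational(1, 2), Mul(Add(1, S), 2)) = Mul(Rational(1, 2), Add(2, Mul(2, S))) = Add(1, S))
Pow(Add(9, Function('W')(7)), 2) = Pow(Add(9, Add(1, 7)), 2) = Pow(Add(9, 8), 2) = Pow(17, 2) = 289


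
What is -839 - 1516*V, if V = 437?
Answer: -663331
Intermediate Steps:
-839 - 1516*V = -839 - 1516*437 = -839 - 662492 = -663331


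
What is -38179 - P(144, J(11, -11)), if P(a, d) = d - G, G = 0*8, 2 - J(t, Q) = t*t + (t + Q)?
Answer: -38060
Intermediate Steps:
J(t, Q) = 2 - Q - t - t² (J(t, Q) = 2 - (t*t + (t + Q)) = 2 - (t² + (Q + t)) = 2 - (Q + t + t²) = 2 + (-Q - t - t²) = 2 - Q - t - t²)
G = 0
P(a, d) = d (P(a, d) = d - 1*0 = d + 0 = d)
-38179 - P(144, J(11, -11)) = -38179 - (2 - 1*(-11) - 1*11 - 1*11²) = -38179 - (2 + 11 - 11 - 1*121) = -38179 - (2 + 11 - 11 - 121) = -38179 - 1*(-119) = -38179 + 119 = -38060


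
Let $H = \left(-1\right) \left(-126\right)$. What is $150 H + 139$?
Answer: $19039$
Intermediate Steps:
$H = 126$
$150 H + 139 = 150 \cdot 126 + 139 = 18900 + 139 = 19039$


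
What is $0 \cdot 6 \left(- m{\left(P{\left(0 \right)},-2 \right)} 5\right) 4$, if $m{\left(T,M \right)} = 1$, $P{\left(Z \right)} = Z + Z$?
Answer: $0$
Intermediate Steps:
$P{\left(Z \right)} = 2 Z$
$0 \cdot 6 \left(- m{\left(P{\left(0 \right)},-2 \right)} 5\right) 4 = 0 \cdot 6 \left(- 1 \cdot 5\right) 4 = 0 \left(\left(-1\right) 5\right) 4 = 0 \left(-5\right) 4 = 0 \cdot 4 = 0$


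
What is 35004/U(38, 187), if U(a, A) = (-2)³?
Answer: -8751/2 ≈ -4375.5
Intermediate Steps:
U(a, A) = -8
35004/U(38, 187) = 35004/(-8) = 35004*(-⅛) = -8751/2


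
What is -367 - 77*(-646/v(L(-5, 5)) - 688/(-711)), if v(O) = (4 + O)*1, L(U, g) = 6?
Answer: 16113716/3555 ≈ 4532.7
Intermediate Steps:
v(O) = 4 + O
-367 - 77*(-646/v(L(-5, 5)) - 688/(-711)) = -367 - 77*(-646/(4 + 6) - 688/(-711)) = -367 - 77*(-646/10 - 688*(-1/711)) = -367 - 77*(-646*⅒ + 688/711) = -367 - 77*(-323/5 + 688/711) = -367 - 77*(-226213/3555) = -367 + 17418401/3555 = 16113716/3555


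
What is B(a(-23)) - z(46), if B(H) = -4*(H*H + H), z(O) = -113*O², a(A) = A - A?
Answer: 239108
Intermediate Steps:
a(A) = 0
B(H) = -4*H - 4*H² (B(H) = -4*(H² + H) = -4*(H + H²) = -4*H - 4*H²)
B(a(-23)) - z(46) = -4*0*(1 + 0) - (-113)*46² = -4*0*1 - (-113)*2116 = 0 - 1*(-239108) = 0 + 239108 = 239108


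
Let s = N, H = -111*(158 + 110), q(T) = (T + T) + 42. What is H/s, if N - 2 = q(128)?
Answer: -2479/25 ≈ -99.160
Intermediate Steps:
q(T) = 42 + 2*T (q(T) = 2*T + 42 = 42 + 2*T)
H = -29748 (H = -111*268 = -29748)
N = 300 (N = 2 + (42 + 2*128) = 2 + (42 + 256) = 2 + 298 = 300)
s = 300
H/s = -29748/300 = -29748*1/300 = -2479/25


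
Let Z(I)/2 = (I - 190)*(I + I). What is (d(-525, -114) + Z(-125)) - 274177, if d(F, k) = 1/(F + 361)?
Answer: -19135029/164 ≈ -1.1668e+5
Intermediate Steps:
d(F, k) = 1/(361 + F)
Z(I) = 4*I*(-190 + I) (Z(I) = 2*((I - 190)*(I + I)) = 2*((-190 + I)*(2*I)) = 2*(2*I*(-190 + I)) = 4*I*(-190 + I))
(d(-525, -114) + Z(-125)) - 274177 = (1/(361 - 525) + 4*(-125)*(-190 - 125)) - 274177 = (1/(-164) + 4*(-125)*(-315)) - 274177 = (-1/164 + 157500) - 274177 = 25829999/164 - 274177 = -19135029/164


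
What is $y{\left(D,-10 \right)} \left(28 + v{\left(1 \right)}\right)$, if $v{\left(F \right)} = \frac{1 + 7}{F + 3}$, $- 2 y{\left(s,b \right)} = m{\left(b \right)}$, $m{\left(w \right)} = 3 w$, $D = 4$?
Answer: $450$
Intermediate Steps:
$y{\left(s,b \right)} = - \frac{3 b}{2}$
$v{\left(F \right)} = \frac{8}{3 + F}$
$y{\left(D,-10 \right)} \left(28 + v{\left(1 \right)}\right) = \left(- \frac{3}{2}\right) \left(-10\right) \left(28 + \frac{8}{3 + 1}\right) = 15 \left(28 + \frac{8}{4}\right) = 15 \left(28 + 8 \cdot \frac{1}{4}\right) = 15 \left(28 + 2\right) = 15 \cdot 30 = 450$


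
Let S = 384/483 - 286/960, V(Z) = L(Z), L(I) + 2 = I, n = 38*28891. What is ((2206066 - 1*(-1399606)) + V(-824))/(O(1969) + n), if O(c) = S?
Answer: 278582498880/84842504657 ≈ 3.2835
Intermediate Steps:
n = 1097858
L(I) = -2 + I
V(Z) = -2 + Z
S = 38417/77280 (S = 384*(1/483) - 286*1/960 = 128/161 - 143/480 = 38417/77280 ≈ 0.49711)
O(c) = 38417/77280
((2206066 - 1*(-1399606)) + V(-824))/(O(1969) + n) = ((2206066 - 1*(-1399606)) + (-2 - 824))/(38417/77280 + 1097858) = ((2206066 + 1399606) - 826)/(84842504657/77280) = (3605672 - 826)*(77280/84842504657) = 3604846*(77280/84842504657) = 278582498880/84842504657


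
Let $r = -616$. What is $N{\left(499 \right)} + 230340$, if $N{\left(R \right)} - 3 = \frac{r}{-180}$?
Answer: $\frac{10365589}{45} \approx 2.3035 \cdot 10^{5}$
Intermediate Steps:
$N{\left(R \right)} = \frac{289}{45}$ ($N{\left(R \right)} = 3 - \frac{616}{-180} = 3 - - \frac{154}{45} = 3 + \frac{154}{45} = \frac{289}{45}$)
$N{\left(499 \right)} + 230340 = \frac{289}{45} + 230340 = \frac{10365589}{45}$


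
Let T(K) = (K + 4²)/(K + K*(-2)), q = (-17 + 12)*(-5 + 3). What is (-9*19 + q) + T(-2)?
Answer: -154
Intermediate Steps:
q = 10 (q = -5*(-2) = 10)
T(K) = -(16 + K)/K (T(K) = (K + 16)/(K - 2*K) = (16 + K)/((-K)) = (16 + K)*(-1/K) = -(16 + K)/K)
(-9*19 + q) + T(-2) = (-9*19 + 10) + (-16 - 1*(-2))/(-2) = (-171 + 10) - (-16 + 2)/2 = -161 - ½*(-14) = -161 + 7 = -154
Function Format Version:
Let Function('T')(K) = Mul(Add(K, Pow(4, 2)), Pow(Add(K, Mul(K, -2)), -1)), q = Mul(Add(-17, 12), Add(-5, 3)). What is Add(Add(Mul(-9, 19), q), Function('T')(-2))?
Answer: -154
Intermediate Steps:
q = 10 (q = Mul(-5, -2) = 10)
Function('T')(K) = Mul(-1, Pow(K, -1), Add(16, K)) (Function('T')(K) = Mul(Add(K, 16), Pow(Add(K, Mul(-2, K)), -1)) = Mul(Add(16, K), Pow(Mul(-1, K), -1)) = Mul(Add(16, K), Mul(-1, Pow(K, -1))) = Mul(-1, Pow(K, -1), Add(16, K)))
Add(Add(Mul(-9, 19), q), Function('T')(-2)) = Add(Add(Mul(-9, 19), 10), Mul(Pow(-2, -1), Add(-16, Mul(-1, -2)))) = Add(Add(-171, 10), Mul(Rational(-1, 2), Add(-16, 2))) = Add(-161, Mul(Rational(-1, 2), -14)) = Add(-161, 7) = -154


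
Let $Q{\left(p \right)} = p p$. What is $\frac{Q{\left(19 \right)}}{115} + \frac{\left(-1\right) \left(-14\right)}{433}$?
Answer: $\frac{157923}{49795} \approx 3.1715$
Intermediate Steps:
$Q{\left(p \right)} = p^{2}$
$\frac{Q{\left(19 \right)}}{115} + \frac{\left(-1\right) \left(-14\right)}{433} = \frac{19^{2}}{115} + \frac{\left(-1\right) \left(-14\right)}{433} = 361 \cdot \frac{1}{115} + 14 \cdot \frac{1}{433} = \frac{361}{115} + \frac{14}{433} = \frac{157923}{49795}$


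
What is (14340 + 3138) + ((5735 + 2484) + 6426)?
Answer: 32123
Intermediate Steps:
(14340 + 3138) + ((5735 + 2484) + 6426) = 17478 + (8219 + 6426) = 17478 + 14645 = 32123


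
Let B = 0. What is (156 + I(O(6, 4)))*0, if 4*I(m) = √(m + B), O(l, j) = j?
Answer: 0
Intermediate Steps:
I(m) = √m/4 (I(m) = √(m + 0)/4 = √m/4)
(156 + I(O(6, 4)))*0 = (156 + √4/4)*0 = (156 + (¼)*2)*0 = (156 + ½)*0 = (313/2)*0 = 0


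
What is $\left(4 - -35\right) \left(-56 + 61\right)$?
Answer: $195$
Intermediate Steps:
$\left(4 - -35\right) \left(-56 + 61\right) = \left(4 + 35\right) 5 = 39 \cdot 5 = 195$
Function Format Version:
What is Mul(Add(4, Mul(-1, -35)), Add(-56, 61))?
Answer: 195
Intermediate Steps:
Mul(Add(4, Mul(-1, -35)), Add(-56, 61)) = Mul(Add(4, 35), 5) = Mul(39, 5) = 195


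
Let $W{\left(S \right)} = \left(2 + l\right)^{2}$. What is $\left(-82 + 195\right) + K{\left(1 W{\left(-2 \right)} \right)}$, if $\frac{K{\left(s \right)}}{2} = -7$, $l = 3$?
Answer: $99$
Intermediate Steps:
$W{\left(S \right)} = 25$ ($W{\left(S \right)} = \left(2 + 3\right)^{2} = 5^{2} = 25$)
$K{\left(s \right)} = -14$ ($K{\left(s \right)} = 2 \left(-7\right) = -14$)
$\left(-82 + 195\right) + K{\left(1 W{\left(-2 \right)} \right)} = \left(-82 + 195\right) - 14 = 113 - 14 = 99$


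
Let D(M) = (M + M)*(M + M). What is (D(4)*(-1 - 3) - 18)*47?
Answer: -12878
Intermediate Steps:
D(M) = 4*M**2 (D(M) = (2*M)*(2*M) = 4*M**2)
(D(4)*(-1 - 3) - 18)*47 = ((4*4**2)*(-1 - 3) - 18)*47 = ((4*16)*(-4) - 18)*47 = (64*(-4) - 18)*47 = (-256 - 18)*47 = -274*47 = -12878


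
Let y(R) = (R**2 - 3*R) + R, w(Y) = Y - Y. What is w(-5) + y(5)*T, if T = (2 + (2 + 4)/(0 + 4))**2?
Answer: 735/4 ≈ 183.75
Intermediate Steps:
w(Y) = 0
y(R) = R**2 - 2*R
T = 49/4 (T = (2 + 6/4)**2 = (2 + 6*(1/4))**2 = (2 + 3/2)**2 = (7/2)**2 = 49/4 ≈ 12.250)
w(-5) + y(5)*T = 0 + (5*(-2 + 5))*(49/4) = 0 + (5*3)*(49/4) = 0 + 15*(49/4) = 0 + 735/4 = 735/4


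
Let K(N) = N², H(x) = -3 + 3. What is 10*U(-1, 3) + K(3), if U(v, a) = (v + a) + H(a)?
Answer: 29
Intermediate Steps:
H(x) = 0
U(v, a) = a + v (U(v, a) = (v + a) + 0 = (a + v) + 0 = a + v)
10*U(-1, 3) + K(3) = 10*(3 - 1) + 3² = 10*2 + 9 = 20 + 9 = 29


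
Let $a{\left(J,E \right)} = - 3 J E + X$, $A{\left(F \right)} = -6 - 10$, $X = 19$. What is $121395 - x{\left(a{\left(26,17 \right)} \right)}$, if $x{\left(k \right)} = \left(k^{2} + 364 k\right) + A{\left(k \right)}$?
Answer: $-1111090$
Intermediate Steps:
$A{\left(F \right)} = -16$
$a{\left(J,E \right)} = 19 - 3 E J$ ($a{\left(J,E \right)} = - 3 J E + 19 = - 3 E J + 19 = 19 - 3 E J$)
$x{\left(k \right)} = -16 + k^{2} + 364 k$ ($x{\left(k \right)} = \left(k^{2} + 364 k\right) - 16 = -16 + k^{2} + 364 k$)
$121395 - x{\left(a{\left(26,17 \right)} \right)} = 121395 - \left(-16 + \left(19 - 51 \cdot 26\right)^{2} + 364 \left(19 - 51 \cdot 26\right)\right) = 121395 - \left(-16 + \left(19 - 1326\right)^{2} + 364 \left(19 - 1326\right)\right) = 121395 - \left(-16 + \left(-1307\right)^{2} + 364 \left(-1307\right)\right) = 121395 - \left(-16 + 1708249 - 475748\right) = 121395 - 1232485 = -1111090$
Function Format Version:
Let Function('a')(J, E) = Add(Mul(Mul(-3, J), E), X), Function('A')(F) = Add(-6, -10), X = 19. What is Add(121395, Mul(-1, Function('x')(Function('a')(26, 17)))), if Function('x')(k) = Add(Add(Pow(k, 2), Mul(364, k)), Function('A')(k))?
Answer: -1111090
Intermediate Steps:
Function('A')(F) = -16
Function('a')(J, E) = Add(19, Mul(-3, E, J)) (Function('a')(J, E) = Add(Mul(Mul(-3, J), E), 19) = Add(Mul(-3, E, J), 19) = Add(19, Mul(-3, E, J)))
Function('x')(k) = Add(-16, Pow(k, 2), Mul(364, k)) (Function('x')(k) = Add(Add(Pow(k, 2), Mul(364, k)), -16) = Add(-16, Pow(k, 2), Mul(364, k)))
Add(121395, Mul(-1, Function('x')(Function('a')(26, 17)))) = Add(121395, Mul(-1, Add(-16, Pow(Add(19, Mul(-3, 17, 26)), 2), Mul(364, Add(19, Mul(-3, 17, 26)))))) = Add(121395, Mul(-1, Add(-16, Pow(Add(19, -1326), 2), Mul(364, Add(19, -1326))))) = Add(121395, Mul(-1, Add(-16, Pow(-1307, 2), Mul(364, -1307)))) = Add(121395, Mul(-1, Add(-16, 1708249, -475748))) = Add(121395, Mul(-1, 1232485)) = Add(121395, -1232485) = -1111090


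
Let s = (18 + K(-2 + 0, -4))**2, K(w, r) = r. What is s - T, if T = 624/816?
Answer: 3319/17 ≈ 195.24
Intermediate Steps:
s = 196 (s = (18 - 4)**2 = 14**2 = 196)
T = 13/17 (T = 624*(1/816) = 13/17 ≈ 0.76471)
s - T = 196 - 1*13/17 = 196 - 13/17 = 3319/17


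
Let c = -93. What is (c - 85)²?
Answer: 31684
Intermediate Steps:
(c - 85)² = (-93 - 85)² = (-178)² = 31684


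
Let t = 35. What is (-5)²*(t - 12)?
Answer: 575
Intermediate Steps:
(-5)²*(t - 12) = (-5)²*(35 - 12) = 25*23 = 575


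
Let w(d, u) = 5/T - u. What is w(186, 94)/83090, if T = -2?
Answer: -193/166180 ≈ -0.0011614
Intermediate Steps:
w(d, u) = -5/2 - u (w(d, u) = 5/(-2) - u = 5*(-½) - u = -5/2 - u)
w(186, 94)/83090 = (-5/2 - 1*94)/83090 = (-5/2 - 94)*(1/83090) = -193/2*1/83090 = -193/166180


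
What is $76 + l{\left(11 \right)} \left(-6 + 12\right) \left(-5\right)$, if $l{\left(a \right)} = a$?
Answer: $-254$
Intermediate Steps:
$76 + l{\left(11 \right)} \left(-6 + 12\right) \left(-5\right) = 76 + 11 \left(-6 + 12\right) \left(-5\right) = 76 + 11 \cdot 6 \left(-5\right) = 76 + 11 \left(-30\right) = 76 - 330 = -254$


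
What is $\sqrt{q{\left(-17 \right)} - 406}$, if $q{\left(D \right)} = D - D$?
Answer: $i \sqrt{406} \approx 20.149 i$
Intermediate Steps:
$q{\left(D \right)} = 0$
$\sqrt{q{\left(-17 \right)} - 406} = \sqrt{0 - 406} = \sqrt{-406} = i \sqrt{406}$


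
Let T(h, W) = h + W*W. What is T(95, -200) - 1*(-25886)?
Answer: 65981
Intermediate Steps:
T(h, W) = h + W²
T(95, -200) - 1*(-25886) = (95 + (-200)²) - 1*(-25886) = (95 + 40000) + 25886 = 40095 + 25886 = 65981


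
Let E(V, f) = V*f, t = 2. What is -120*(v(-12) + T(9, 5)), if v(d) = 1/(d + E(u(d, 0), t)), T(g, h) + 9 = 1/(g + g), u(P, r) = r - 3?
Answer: 1080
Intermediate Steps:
u(P, r) = -3 + r
T(g, h) = -9 + 1/(2*g) (T(g, h) = -9 + 1/(g + g) = -9 + 1/(2*g))
v(d) = 1/(-6 + d) (v(d) = 1/(d + (-3 + 0)*2) = 1/(d - 3*2) = 1/(d - 6) = 1/(-6 + d))
-120*(v(-12) + T(9, 5)) = -120*(1/(-6 - 12) + (-9 + (½)/9)) = -120*(1/(-18) + (-9 + (½)*(⅑))) = -120*(-1/18 + (-9 + 1/18)) = -120*(-1/18 - 161/18) = -120*(-9) = 1080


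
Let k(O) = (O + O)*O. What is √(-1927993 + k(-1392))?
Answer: √1947335 ≈ 1395.5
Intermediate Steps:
k(O) = 2*O² (k(O) = (2*O)*O = 2*O²)
√(-1927993 + k(-1392)) = √(-1927993 + 2*(-1392)²) = √(-1927993 + 2*1937664) = √(-1927993 + 3875328) = √1947335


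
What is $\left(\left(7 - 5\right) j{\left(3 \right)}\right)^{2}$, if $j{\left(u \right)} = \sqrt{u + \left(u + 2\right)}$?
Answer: $32$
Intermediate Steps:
$j{\left(u \right)} = \sqrt{2 + 2 u}$ ($j{\left(u \right)} = \sqrt{u + \left(2 + u\right)} = \sqrt{2 + 2 u}$)
$\left(\left(7 - 5\right) j{\left(3 \right)}\right)^{2} = \left(\left(7 - 5\right) \sqrt{2 + 2 \cdot 3}\right)^{2} = \left(2 \sqrt{2 + 6}\right)^{2} = \left(2 \sqrt{8}\right)^{2} = \left(2 \cdot 2 \sqrt{2}\right)^{2} = \left(4 \sqrt{2}\right)^{2} = 32$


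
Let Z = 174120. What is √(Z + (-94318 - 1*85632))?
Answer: I*√5830 ≈ 76.354*I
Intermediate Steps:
√(Z + (-94318 - 1*85632)) = √(174120 + (-94318 - 1*85632)) = √(174120 + (-94318 - 85632)) = √(174120 - 179950) = √(-5830) = I*√5830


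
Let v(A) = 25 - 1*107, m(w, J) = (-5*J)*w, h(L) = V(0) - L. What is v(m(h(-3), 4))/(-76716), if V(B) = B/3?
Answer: 41/38358 ≈ 0.0010689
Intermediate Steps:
V(B) = B/3 (V(B) = B*(1/3) = B/3)
h(L) = -L (h(L) = (1/3)*0 - L = 0 - L = -L)
m(w, J) = -5*J*w
v(A) = -82 (v(A) = 25 - 107 = -82)
v(m(h(-3), 4))/(-76716) = -82/(-76716) = -82*(-1/76716) = 41/38358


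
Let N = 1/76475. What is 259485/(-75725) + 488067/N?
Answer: 565285971277728/15145 ≈ 3.7325e+10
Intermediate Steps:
N = 1/76475 ≈ 1.3076e-5
259485/(-75725) + 488067/N = 259485/(-75725) + 488067/(1/76475) = 259485*(-1/75725) + 488067*76475 = -51897/15145 + 37324923825 = 565285971277728/15145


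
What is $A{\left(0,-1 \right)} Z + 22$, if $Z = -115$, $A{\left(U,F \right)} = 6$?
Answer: $-668$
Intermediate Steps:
$A{\left(0,-1 \right)} Z + 22 = 6 \left(-115\right) + 22 = -690 + 22 = -668$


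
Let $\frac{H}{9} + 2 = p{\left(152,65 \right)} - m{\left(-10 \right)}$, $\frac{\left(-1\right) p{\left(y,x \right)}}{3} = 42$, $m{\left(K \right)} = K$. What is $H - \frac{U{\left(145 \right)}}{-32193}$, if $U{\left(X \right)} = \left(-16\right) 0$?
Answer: $-1062$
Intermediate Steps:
$p{\left(y,x \right)} = -126$ ($p{\left(y,x \right)} = \left(-3\right) 42 = -126$)
$U{\left(X \right)} = 0$
$H = -1062$ ($H = -18 + 9 \left(-126 - -10\right) = -18 + 9 \left(-126 + 10\right) = -18 + 9 \left(-116\right) = -18 - 1044 = -1062$)
$H - \frac{U{\left(145 \right)}}{-32193} = -1062 - \frac{0}{-32193} = -1062 - 0 \left(- \frac{1}{32193}\right) = -1062 - 0 = -1062 + 0 = -1062$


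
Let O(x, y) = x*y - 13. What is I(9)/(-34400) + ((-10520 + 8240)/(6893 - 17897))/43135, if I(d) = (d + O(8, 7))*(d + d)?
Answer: -925418803/34017123700 ≈ -0.027205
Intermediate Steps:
O(x, y) = -13 + x*y
I(d) = 2*d*(43 + d) (I(d) = (d + (-13 + 8*7))*(d + d) = (d + (-13 + 56))*(2*d) = (d + 43)*(2*d) = (43 + d)*(2*d) = 2*d*(43 + d))
I(9)/(-34400) + ((-10520 + 8240)/(6893 - 17897))/43135 = (2*9*(43 + 9))/(-34400) + ((-10520 + 8240)/(6893 - 17897))/43135 = (2*9*52)*(-1/34400) - 2280/(-11004)*(1/43135) = 936*(-1/34400) - 2280*(-1/11004)*(1/43135) = -117/4300 + (190/917)*(1/43135) = -117/4300 + 38/7910959 = -925418803/34017123700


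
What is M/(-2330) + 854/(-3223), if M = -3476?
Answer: 4606664/3754795 ≈ 1.2269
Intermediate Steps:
M/(-2330) + 854/(-3223) = -3476/(-2330) + 854/(-3223) = -3476*(-1/2330) + 854*(-1/3223) = 1738/1165 - 854/3223 = 4606664/3754795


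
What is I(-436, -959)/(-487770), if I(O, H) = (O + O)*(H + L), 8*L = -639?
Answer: -905899/487770 ≈ -1.8572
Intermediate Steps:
L = -639/8 (L = (⅛)*(-639) = -639/8 ≈ -79.875)
I(O, H) = 2*O*(-639/8 + H) (I(O, H) = (O + O)*(H - 639/8) = (2*O)*(-639/8 + H) = 2*O*(-639/8 + H))
I(-436, -959)/(-487770) = ((¼)*(-436)*(-639 + 8*(-959)))/(-487770) = ((¼)*(-436)*(-639 - 7672))*(-1/487770) = ((¼)*(-436)*(-8311))*(-1/487770) = 905899*(-1/487770) = -905899/487770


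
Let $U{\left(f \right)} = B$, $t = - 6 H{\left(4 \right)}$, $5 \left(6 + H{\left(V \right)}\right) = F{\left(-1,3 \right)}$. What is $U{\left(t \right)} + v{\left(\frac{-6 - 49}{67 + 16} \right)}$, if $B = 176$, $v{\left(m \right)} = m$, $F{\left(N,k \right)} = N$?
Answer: $\frac{14553}{83} \approx 175.34$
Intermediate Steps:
$H{\left(V \right)} = - \frac{31}{5}$ ($H{\left(V \right)} = -6 + \frac{1}{5} \left(-1\right) = -6 - \frac{1}{5} = - \frac{31}{5}$)
$t = \frac{186}{5}$ ($t = \left(-6\right) \left(- \frac{31}{5}\right) = \frac{186}{5} \approx 37.2$)
$U{\left(f \right)} = 176$
$U{\left(t \right)} + v{\left(\frac{-6 - 49}{67 + 16} \right)} = 176 + \frac{-6 - 49}{67 + 16} = 176 - \frac{55}{83} = \frac{14553}{83}$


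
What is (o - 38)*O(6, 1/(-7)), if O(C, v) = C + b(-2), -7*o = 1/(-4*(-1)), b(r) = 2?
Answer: -2130/7 ≈ -304.29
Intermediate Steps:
o = -1/28 (o = -1/(7*((-4*(-1)))) = -1/(7*4) = -⅐*¼ = -1/28 ≈ -0.035714)
O(C, v) = 2 + C (O(C, v) = C + 2 = 2 + C)
(o - 38)*O(6, 1/(-7)) = (-1/28 - 38)*(2 + 6) = -1065/28*8 = -2130/7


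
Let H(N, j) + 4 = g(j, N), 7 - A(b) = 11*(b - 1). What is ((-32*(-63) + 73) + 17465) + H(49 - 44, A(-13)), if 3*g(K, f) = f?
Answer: 58655/3 ≈ 19552.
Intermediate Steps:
A(b) = 18 - 11*b (A(b) = 7 - 11*(b - 1) = 7 - 11*(-1 + b) = 7 - (-11 + 11*b) = 7 + (11 - 11*b) = 18 - 11*b)
g(K, f) = f/3
H(N, j) = -4 + N/3
((-32*(-63) + 73) + 17465) + H(49 - 44, A(-13)) = ((-32*(-63) + 73) + 17465) + (-4 + (49 - 44)/3) = ((2016 + 73) + 17465) + (-4 + (⅓)*5) = (2089 + 17465) + (-4 + 5/3) = 19554 - 7/3 = 58655/3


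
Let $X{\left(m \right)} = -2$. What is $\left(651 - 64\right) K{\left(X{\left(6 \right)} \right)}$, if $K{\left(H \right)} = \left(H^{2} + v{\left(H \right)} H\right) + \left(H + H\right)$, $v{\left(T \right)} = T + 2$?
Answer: $0$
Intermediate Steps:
$v{\left(T \right)} = 2 + T$
$K{\left(H \right)} = H^{2} + 2 H + H \left(2 + H\right)$ ($K{\left(H \right)} = \left(H^{2} + \left(2 + H\right) H\right) + \left(H + H\right) = \left(H^{2} + H \left(2 + H\right)\right) + 2 H = H^{2} + 2 H + H \left(2 + H\right)$)
$\left(651 - 64\right) K{\left(X{\left(6 \right)} \right)} = \left(651 - 64\right) 2 \left(-2\right) \left(2 - 2\right) = \left(651 - 64\right) 2 \left(-2\right) 0 = 587 \cdot 0 = 0$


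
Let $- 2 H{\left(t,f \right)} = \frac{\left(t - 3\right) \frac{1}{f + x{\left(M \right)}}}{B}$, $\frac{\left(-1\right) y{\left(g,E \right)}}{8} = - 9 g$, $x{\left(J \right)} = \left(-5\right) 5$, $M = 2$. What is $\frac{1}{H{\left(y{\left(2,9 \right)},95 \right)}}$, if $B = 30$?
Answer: $- \frac{1400}{47} \approx -29.787$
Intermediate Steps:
$x{\left(J \right)} = -25$
$y{\left(g,E \right)} = 72 g$ ($y{\left(g,E \right)} = - 8 \left(- 9 g\right) = 72 g$)
$H{\left(t,f \right)} = - \frac{-3 + t}{60 \left(-25 + f\right)}$ ($H{\left(t,f \right)} = - \frac{\frac{t - 3}{f - 25} \cdot \frac{1}{30}}{2} = - \frac{\frac{-3 + t}{-25 + f} \frac{1}{30}}{2} = - \frac{\frac{1}{30} \frac{1}{-25 + f} \left(-3 + t\right)}{2} = - \frac{-3 + t}{60 \left(-25 + f\right)}$)
$\frac{1}{H{\left(y{\left(2,9 \right)},95 \right)}} = \frac{1}{\frac{1}{60} \frac{1}{-25 + 95} \left(3 - 72 \cdot 2\right)} = \frac{1}{\frac{1}{60} \cdot \frac{1}{70} \left(3 - 144\right)} = \frac{1}{\frac{1}{60} \cdot \frac{1}{70} \left(-141\right)} = \frac{1}{- \frac{47}{1400}} = - \frac{1400}{47}$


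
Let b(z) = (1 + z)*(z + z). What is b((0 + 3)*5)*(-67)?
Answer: -32160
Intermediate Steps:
b(z) = 2*z*(1 + z) (b(z) = (1 + z)*(2*z) = 2*z*(1 + z))
b((0 + 3)*5)*(-67) = (2*((0 + 3)*5)*(1 + (0 + 3)*5))*(-67) = (2*(3*5)*(1 + 3*5))*(-67) = (2*15*(1 + 15))*(-67) = (2*15*16)*(-67) = 480*(-67) = -32160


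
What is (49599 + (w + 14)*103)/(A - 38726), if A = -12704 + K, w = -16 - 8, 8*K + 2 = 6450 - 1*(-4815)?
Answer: -388552/400177 ≈ -0.97095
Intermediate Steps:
K = 11263/8 (K = -¼ + (6450 - 1*(-4815))/8 = -¼ + (6450 + 4815)/8 = -¼ + (⅛)*11265 = -¼ + 11265/8 = 11263/8 ≈ 1407.9)
w = -24
A = -90369/8 (A = -12704 + 11263/8 = -90369/8 ≈ -11296.)
(49599 + (w + 14)*103)/(A - 38726) = (49599 + (-24 + 14)*103)/(-90369/8 - 38726) = (49599 - 10*103)/(-400177/8) = (49599 - 1030)*(-8/400177) = 48569*(-8/400177) = -388552/400177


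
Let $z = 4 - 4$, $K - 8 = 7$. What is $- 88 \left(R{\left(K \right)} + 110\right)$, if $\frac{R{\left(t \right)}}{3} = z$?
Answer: $-9680$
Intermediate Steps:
$K = 15$ ($K = 8 + 7 = 15$)
$z = 0$
$R{\left(t \right)} = 0$ ($R{\left(t \right)} = 3 \cdot 0 = 0$)
$- 88 \left(R{\left(K \right)} + 110\right) = - 88 \left(0 + 110\right) = \left(-88\right) 110 = -9680$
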